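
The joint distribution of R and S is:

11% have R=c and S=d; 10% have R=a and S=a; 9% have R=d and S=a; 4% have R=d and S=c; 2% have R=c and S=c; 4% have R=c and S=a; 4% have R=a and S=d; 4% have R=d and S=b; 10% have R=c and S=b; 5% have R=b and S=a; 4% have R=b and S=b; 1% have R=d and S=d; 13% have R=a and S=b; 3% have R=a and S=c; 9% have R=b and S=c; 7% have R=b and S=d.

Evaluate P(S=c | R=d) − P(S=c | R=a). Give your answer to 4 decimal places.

P(R=d) = 0.09 + 0.04 + 0.04 + 0.01 = 0.18; P(S=c | R=d) = 0.04/0.18 = 0.22222.
P(R=a) = 0.10 + 0.13 + 0.03 + 0.04 = 0.30; P(S=c | R=a) = 0.03/0.30 = 0.10000.
Difference = 0.1222.

0.1222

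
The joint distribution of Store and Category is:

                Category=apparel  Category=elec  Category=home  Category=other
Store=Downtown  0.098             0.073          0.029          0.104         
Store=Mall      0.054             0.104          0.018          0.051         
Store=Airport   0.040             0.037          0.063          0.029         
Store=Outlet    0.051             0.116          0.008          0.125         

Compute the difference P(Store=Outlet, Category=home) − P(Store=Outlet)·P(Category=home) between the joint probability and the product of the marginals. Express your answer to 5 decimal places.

P(Store=Outlet) = 0.051 + 0.116 + 0.008 + 0.125 = 0.300.
P(Category=home) = 0.029 + 0.018 + 0.063 + 0.008 = 0.118.
P(Store=Outlet, Category=home) − P(Store=Outlet)P(Category=home) = 0.008 − 0.300×0.118 = -0.02740.

-0.02740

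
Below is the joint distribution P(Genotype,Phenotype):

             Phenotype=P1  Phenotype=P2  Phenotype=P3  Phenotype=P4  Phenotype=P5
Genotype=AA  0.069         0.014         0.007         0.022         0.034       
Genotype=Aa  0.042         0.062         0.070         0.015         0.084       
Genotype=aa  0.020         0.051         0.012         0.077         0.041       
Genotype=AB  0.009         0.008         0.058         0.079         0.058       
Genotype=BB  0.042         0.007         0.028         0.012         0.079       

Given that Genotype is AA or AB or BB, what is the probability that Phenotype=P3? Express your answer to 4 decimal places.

0.1768

P(Genotype=AA) = 0.069 + 0.014 + 0.007 + 0.022 + 0.034 = 0.146.
P(Genotype=AB) = 0.009 + 0.008 + 0.058 + 0.079 + 0.058 = 0.212.
P(Genotype=BB) = 0.042 + 0.007 + 0.028 + 0.012 + 0.079 = 0.168.
P(Genotype ∈ {AA, AB, BB}) = 0.146 + 0.212 + 0.168 = 0.526; P(Phenotype=P3, Genotype ∈ {AA, AB, BB}) = 0.007 + 0.058 + 0.028 = 0.093.
P(Phenotype=P3 | Genotype ∈ {AA, AB, BB}) = 0.093/0.526 = 0.1768.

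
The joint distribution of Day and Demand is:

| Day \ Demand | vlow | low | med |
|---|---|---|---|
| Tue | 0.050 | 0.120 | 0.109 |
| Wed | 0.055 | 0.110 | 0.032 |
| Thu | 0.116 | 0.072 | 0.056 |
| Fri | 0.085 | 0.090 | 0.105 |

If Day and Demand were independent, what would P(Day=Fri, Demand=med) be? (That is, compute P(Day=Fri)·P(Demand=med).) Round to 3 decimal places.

0.085

P(Day=Fri) = 0.085 + 0.090 + 0.105 = 0.280.
P(Demand=med) = 0.109 + 0.032 + 0.056 + 0.105 = 0.302.
Product: 0.280 × 0.302 = 0.085.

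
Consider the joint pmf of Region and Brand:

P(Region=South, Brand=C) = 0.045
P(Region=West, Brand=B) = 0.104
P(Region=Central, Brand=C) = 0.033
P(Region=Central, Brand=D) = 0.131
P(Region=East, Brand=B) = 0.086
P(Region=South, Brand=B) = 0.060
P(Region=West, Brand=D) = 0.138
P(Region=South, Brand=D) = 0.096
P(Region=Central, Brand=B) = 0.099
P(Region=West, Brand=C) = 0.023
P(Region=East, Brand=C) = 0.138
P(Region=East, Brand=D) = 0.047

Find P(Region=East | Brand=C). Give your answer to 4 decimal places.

0.5774

P(Brand=C) = 0.045 + 0.138 + 0.023 + 0.033 = 0.239.
P(Region=East | Brand=C) = 0.138/0.239 = 0.5774.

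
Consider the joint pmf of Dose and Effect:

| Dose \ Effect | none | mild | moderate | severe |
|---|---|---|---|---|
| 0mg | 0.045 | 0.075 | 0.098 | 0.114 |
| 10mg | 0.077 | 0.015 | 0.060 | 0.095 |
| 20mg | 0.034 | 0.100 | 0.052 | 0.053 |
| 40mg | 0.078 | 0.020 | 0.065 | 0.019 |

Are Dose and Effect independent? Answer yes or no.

no

P(Dose=20mg) = 0.239 and P(Effect=mild) = 0.210, so their product is 0.05019, but P(Dose=20mg, Effect=mild) = 0.100. Since these differ, Dose and Effect are not independent.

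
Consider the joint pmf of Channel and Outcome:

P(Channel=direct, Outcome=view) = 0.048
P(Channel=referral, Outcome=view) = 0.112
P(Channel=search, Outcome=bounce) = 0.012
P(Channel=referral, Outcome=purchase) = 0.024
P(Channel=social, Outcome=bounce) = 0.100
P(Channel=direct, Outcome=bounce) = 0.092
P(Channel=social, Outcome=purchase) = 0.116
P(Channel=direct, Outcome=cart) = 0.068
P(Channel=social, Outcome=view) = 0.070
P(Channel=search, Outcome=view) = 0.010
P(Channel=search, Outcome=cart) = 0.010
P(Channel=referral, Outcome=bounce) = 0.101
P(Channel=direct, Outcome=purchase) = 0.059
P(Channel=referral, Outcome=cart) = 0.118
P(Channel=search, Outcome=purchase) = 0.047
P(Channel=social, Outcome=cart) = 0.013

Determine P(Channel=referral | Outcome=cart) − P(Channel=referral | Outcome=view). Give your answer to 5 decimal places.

0.09793

P(Outcome=cart) = 0.010 + 0.013 + 0.068 + 0.118 = 0.209; P(Channel=referral | Outcome=cart) = 0.118/0.209 = 0.564593.
P(Outcome=view) = 0.010 + 0.070 + 0.048 + 0.112 = 0.240; P(Channel=referral | Outcome=view) = 0.112/0.240 = 0.466667.
Difference = 0.09793.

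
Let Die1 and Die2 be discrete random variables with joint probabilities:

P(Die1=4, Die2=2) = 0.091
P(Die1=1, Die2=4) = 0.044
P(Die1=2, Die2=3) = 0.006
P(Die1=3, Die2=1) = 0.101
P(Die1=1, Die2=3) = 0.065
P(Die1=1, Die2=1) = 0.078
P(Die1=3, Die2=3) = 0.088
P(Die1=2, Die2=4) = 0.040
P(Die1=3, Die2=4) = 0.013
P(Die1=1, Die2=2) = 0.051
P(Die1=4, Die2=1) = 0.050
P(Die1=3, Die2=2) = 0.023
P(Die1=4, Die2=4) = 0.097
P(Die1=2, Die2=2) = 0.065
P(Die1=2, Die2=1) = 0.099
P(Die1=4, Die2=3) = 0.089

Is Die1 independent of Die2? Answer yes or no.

no

P(Die1=4) = 0.327 and P(Die2=1) = 0.328, so their product is 0.10726, but P(Die1=4, Die2=1) = 0.050. Since these differ, Die1 and Die2 are not independent.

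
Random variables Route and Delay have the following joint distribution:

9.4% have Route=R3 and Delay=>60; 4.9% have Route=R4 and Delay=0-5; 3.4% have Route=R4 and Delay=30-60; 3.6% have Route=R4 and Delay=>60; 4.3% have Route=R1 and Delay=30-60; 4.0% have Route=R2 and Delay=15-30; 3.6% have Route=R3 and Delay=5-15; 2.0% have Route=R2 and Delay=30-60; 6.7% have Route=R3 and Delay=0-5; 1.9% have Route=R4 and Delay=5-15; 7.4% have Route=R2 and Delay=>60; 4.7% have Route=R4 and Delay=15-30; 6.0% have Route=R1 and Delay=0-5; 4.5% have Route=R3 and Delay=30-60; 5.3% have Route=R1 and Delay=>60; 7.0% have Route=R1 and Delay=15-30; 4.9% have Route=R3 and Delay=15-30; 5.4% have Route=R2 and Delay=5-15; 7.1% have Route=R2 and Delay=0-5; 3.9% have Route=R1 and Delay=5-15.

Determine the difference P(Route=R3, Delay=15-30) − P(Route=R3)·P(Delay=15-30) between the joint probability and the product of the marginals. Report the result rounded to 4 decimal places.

-0.0109

P(Route=R3) = 0.067 + 0.036 + 0.049 + 0.045 + 0.094 = 0.291.
P(Delay=15-30) = 0.070 + 0.040 + 0.049 + 0.047 = 0.206.
P(Route=R3, Delay=15-30) − P(Route=R3)P(Delay=15-30) = 0.049 − 0.291×0.206 = -0.0109.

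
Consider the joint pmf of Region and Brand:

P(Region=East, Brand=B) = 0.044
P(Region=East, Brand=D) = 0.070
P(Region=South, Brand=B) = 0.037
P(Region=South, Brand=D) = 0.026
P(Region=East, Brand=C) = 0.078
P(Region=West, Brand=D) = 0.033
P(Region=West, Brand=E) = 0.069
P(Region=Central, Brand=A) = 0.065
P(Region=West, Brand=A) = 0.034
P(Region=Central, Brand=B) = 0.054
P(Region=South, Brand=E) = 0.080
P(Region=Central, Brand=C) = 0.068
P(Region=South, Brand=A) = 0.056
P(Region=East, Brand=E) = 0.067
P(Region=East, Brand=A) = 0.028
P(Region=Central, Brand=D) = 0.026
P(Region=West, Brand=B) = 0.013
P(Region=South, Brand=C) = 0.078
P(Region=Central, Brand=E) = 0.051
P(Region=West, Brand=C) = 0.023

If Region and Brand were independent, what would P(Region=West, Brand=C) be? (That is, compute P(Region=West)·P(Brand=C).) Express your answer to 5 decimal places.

P(Region=West) = 0.034 + 0.013 + 0.023 + 0.033 + 0.069 = 0.172.
P(Brand=C) = 0.078 + 0.078 + 0.023 + 0.068 = 0.247.
Product: 0.172 × 0.247 = 0.04248.

0.04248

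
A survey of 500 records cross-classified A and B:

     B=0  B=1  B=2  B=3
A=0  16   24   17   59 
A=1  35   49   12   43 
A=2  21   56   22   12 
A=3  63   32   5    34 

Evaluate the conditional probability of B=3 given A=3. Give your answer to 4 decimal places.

0.2537

Total with A=3: 63 + 32 + 5 + 34 = 134.
P(B=3 | A=3) = 34/134 = 0.2537.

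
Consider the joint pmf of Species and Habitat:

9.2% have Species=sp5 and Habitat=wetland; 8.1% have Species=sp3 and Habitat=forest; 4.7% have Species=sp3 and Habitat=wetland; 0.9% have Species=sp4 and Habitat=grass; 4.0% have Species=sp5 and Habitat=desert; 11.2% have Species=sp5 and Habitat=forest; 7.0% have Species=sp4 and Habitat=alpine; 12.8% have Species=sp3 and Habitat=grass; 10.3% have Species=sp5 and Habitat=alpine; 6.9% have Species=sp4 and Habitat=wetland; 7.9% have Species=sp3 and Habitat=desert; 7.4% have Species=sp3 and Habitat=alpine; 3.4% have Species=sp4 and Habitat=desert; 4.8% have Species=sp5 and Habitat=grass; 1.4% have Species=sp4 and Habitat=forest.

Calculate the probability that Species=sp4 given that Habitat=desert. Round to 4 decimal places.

P(Habitat=desert) = 0.079 + 0.034 + 0.040 = 0.153.
P(Species=sp4 | Habitat=desert) = 0.034/0.153 = 0.2222.

0.2222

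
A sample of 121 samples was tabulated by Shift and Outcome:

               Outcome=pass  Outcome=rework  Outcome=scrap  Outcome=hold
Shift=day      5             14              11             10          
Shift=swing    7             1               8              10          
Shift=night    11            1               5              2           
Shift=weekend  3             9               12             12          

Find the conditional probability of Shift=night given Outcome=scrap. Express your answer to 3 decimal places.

Total with Outcome=scrap: 11 + 8 + 5 + 12 = 36.
P(Shift=night | Outcome=scrap) = 5/36 = 0.139.

0.139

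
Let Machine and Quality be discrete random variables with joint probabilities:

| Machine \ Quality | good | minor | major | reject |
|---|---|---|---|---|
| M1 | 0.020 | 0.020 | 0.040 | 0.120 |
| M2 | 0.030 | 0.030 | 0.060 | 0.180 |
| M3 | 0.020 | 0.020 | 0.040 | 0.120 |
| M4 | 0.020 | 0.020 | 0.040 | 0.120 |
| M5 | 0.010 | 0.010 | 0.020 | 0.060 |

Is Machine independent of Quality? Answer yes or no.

Every cell satisfies P(Machine,Quality) = P(Machine)·P(Quality). For instance P(Machine=M5) = 0.100, P(Quality=major) = 0.200, and 0.100×0.200 = 0.020 matches the joint entry. So Machine and Quality are independent.

yes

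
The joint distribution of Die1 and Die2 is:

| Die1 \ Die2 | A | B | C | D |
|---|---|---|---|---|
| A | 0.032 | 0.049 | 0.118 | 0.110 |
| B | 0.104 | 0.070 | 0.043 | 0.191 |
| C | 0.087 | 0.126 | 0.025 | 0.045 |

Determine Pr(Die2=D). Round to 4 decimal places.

0.3460

P(Die2=D) = 0.110 + 0.191 + 0.045 = 0.346.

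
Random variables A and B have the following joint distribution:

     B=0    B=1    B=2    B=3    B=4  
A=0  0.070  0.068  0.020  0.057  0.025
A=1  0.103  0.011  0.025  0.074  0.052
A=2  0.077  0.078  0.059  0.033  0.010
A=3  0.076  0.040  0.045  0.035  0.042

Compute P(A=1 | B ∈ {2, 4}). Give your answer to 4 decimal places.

P(B=2) = 0.020 + 0.025 + 0.059 + 0.045 = 0.149.
P(B=4) = 0.025 + 0.052 + 0.010 + 0.042 = 0.129.
P(B ∈ {2, 4}) = 0.149 + 0.129 = 0.278; P(A=1, B ∈ {2, 4}) = 0.025 + 0.052 = 0.077.
P(A=1 | B ∈ {2, 4}) = 0.077/0.278 = 0.2770.

0.2770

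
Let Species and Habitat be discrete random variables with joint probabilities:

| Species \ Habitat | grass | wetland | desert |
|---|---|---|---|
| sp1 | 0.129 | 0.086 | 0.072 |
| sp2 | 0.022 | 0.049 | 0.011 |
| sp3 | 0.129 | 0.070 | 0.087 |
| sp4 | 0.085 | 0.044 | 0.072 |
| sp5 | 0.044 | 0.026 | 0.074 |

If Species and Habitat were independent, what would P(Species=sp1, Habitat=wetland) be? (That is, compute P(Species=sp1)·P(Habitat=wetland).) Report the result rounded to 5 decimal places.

0.07893

P(Species=sp1) = 0.129 + 0.086 + 0.072 = 0.287.
P(Habitat=wetland) = 0.086 + 0.049 + 0.070 + 0.044 + 0.026 = 0.275.
Product: 0.287 × 0.275 = 0.07893.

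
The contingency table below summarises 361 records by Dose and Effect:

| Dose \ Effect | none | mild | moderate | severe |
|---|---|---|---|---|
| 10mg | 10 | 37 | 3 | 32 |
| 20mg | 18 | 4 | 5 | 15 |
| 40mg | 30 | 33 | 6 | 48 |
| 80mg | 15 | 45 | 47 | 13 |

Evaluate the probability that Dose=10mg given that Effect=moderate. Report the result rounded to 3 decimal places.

Total with Effect=moderate: 3 + 5 + 6 + 47 = 61.
P(Dose=10mg | Effect=moderate) = 3/61 = 0.049.

0.049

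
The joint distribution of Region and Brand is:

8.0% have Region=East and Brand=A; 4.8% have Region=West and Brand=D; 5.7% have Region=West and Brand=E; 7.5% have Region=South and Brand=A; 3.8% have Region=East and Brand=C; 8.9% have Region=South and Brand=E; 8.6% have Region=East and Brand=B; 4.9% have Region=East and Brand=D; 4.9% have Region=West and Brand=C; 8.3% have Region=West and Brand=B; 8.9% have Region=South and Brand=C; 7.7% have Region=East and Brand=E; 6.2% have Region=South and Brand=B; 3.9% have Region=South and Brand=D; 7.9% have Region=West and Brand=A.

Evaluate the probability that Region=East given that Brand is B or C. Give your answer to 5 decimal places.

0.30467

P(Brand=B) = 0.062 + 0.086 + 0.083 = 0.231.
P(Brand=C) = 0.089 + 0.038 + 0.049 = 0.176.
P(Brand ∈ {B, C}) = 0.231 + 0.176 = 0.407; P(Region=East, Brand ∈ {B, C}) = 0.086 + 0.038 = 0.124.
P(Region=East | Brand ∈ {B, C}) = 0.124/0.407 = 0.30467.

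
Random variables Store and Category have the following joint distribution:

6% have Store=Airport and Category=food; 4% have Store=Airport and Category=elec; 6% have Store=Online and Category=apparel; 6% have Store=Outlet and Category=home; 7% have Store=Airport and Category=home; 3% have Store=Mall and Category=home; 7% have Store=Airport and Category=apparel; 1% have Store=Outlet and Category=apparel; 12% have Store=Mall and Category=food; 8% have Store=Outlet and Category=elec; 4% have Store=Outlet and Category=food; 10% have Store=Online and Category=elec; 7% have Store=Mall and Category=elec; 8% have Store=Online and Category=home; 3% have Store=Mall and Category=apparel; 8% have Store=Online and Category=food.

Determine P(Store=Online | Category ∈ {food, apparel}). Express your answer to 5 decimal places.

0.29787

P(Category=food) = 0.12 + 0.06 + 0.04 + 0.08 = 0.30.
P(Category=apparel) = 0.03 + 0.07 + 0.01 + 0.06 = 0.17.
P(Category ∈ {food, apparel}) = 0.30 + 0.17 = 0.47; P(Store=Online, Category ∈ {food, apparel}) = 0.08 + 0.06 = 0.14.
P(Store=Online | Category ∈ {food, apparel}) = 0.14/0.47 = 0.29787.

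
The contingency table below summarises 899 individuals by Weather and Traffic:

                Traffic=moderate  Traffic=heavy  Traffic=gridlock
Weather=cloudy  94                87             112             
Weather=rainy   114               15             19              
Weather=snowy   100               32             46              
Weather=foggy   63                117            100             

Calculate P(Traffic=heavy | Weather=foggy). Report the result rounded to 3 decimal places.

Total with Weather=foggy: 63 + 117 + 100 = 280.
P(Traffic=heavy | Weather=foggy) = 117/280 = 0.418.

0.418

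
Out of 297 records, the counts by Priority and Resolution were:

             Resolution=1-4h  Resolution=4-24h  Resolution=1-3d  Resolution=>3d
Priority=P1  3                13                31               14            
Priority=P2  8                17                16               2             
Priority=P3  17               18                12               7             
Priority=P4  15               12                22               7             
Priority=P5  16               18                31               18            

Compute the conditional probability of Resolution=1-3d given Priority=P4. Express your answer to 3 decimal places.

0.393

Total with Priority=P4: 15 + 12 + 22 + 7 = 56.
P(Resolution=1-3d | Priority=P4) = 22/56 = 0.393.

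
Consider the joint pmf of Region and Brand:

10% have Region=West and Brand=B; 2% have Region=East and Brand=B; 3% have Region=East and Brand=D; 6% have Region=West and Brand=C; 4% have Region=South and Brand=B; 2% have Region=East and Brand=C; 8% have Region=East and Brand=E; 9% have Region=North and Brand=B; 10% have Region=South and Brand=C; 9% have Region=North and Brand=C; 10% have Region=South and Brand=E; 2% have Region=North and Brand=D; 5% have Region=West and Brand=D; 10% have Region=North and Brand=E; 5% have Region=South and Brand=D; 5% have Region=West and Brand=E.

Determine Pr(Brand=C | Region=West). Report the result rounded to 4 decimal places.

P(Region=West) = 0.10 + 0.06 + 0.05 + 0.05 = 0.26.
P(Brand=C | Region=West) = 0.06/0.26 = 0.2308.

0.2308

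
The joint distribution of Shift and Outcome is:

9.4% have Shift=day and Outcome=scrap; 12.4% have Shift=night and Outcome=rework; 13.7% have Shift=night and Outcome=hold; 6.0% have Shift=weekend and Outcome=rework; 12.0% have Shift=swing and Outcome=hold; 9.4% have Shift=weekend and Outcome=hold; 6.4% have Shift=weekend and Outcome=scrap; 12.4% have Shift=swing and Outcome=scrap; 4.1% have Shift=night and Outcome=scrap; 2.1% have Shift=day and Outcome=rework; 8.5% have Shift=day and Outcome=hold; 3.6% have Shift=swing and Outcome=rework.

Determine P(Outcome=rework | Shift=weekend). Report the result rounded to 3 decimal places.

0.275

P(Shift=weekend) = 0.060 + 0.064 + 0.094 = 0.218.
P(Outcome=rework | Shift=weekend) = 0.060/0.218 = 0.275.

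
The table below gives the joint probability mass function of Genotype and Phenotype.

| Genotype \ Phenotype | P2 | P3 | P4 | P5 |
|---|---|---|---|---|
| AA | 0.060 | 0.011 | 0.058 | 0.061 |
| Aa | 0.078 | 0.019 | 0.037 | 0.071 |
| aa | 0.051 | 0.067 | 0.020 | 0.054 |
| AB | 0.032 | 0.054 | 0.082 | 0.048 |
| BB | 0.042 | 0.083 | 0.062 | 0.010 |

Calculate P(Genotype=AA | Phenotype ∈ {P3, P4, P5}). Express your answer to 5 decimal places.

0.17639

P(Phenotype=P3) = 0.011 + 0.019 + 0.067 + 0.054 + 0.083 = 0.234.
P(Phenotype=P4) = 0.058 + 0.037 + 0.020 + 0.082 + 0.062 = 0.259.
P(Phenotype=P5) = 0.061 + 0.071 + 0.054 + 0.048 + 0.010 = 0.244.
P(Phenotype ∈ {P3, P4, P5}) = 0.234 + 0.259 + 0.244 = 0.737; P(Genotype=AA, Phenotype ∈ {P3, P4, P5}) = 0.011 + 0.058 + 0.061 = 0.130.
P(Genotype=AA | Phenotype ∈ {P3, P4, P5}) = 0.130/0.737 = 0.17639.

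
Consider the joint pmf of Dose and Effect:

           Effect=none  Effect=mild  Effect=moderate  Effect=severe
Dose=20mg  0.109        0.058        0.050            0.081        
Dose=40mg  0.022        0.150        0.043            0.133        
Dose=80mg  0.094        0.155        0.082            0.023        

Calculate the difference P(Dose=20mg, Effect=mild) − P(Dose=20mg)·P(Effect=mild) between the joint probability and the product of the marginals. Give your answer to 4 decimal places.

-0.0502

P(Dose=20mg) = 0.109 + 0.058 + 0.050 + 0.081 = 0.298.
P(Effect=mild) = 0.058 + 0.150 + 0.155 = 0.363.
P(Dose=20mg, Effect=mild) − P(Dose=20mg)P(Effect=mild) = 0.058 − 0.298×0.363 = -0.0502.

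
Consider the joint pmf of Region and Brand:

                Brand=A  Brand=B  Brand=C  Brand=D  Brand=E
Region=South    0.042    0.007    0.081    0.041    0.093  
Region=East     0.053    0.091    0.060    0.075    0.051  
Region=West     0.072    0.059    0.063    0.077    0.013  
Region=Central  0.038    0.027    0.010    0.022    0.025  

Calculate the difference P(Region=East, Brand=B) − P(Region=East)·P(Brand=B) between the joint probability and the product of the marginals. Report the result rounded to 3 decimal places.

0.030

P(Region=East) = 0.053 + 0.091 + 0.060 + 0.075 + 0.051 = 0.330.
P(Brand=B) = 0.007 + 0.091 + 0.059 + 0.027 = 0.184.
P(Region=East, Brand=B) − P(Region=East)P(Brand=B) = 0.091 − 0.330×0.184 = 0.030.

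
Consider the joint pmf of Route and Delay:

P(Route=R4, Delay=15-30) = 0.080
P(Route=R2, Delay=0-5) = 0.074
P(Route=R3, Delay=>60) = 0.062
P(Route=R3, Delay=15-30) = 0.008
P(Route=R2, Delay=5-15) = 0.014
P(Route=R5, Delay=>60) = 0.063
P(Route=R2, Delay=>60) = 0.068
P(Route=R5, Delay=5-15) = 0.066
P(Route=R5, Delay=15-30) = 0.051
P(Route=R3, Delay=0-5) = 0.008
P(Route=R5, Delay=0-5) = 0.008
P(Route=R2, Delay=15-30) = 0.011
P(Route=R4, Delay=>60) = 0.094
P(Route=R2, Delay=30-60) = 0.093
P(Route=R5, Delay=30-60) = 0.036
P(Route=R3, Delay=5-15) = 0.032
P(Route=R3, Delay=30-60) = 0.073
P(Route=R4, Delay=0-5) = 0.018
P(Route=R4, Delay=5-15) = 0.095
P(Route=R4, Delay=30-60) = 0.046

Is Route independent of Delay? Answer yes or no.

P(Route=R2) = 0.260 and P(Delay=0-5) = 0.108, so their product is 0.02808, but P(Route=R2, Delay=0-5) = 0.074. Since these differ, Route and Delay are not independent.

no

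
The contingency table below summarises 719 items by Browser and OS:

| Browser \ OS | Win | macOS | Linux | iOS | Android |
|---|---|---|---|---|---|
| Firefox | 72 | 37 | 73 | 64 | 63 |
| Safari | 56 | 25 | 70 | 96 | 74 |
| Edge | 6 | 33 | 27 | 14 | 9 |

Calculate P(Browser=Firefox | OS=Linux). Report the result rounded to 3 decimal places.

Total with OS=Linux: 73 + 70 + 27 = 170.
P(Browser=Firefox | OS=Linux) = 73/170 = 0.429.

0.429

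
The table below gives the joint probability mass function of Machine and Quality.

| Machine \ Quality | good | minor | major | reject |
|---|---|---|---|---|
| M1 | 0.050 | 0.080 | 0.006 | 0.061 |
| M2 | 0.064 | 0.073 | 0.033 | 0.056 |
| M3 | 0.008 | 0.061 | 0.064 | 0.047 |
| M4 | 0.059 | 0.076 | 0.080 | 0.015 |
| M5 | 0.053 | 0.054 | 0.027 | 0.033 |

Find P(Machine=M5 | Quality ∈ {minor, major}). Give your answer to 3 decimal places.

P(Quality=minor) = 0.080 + 0.073 + 0.061 + 0.076 + 0.054 = 0.344.
P(Quality=major) = 0.006 + 0.033 + 0.064 + 0.080 + 0.027 = 0.210.
P(Quality ∈ {minor, major}) = 0.344 + 0.210 = 0.554; P(Machine=M5, Quality ∈ {minor, major}) = 0.054 + 0.027 = 0.081.
P(Machine=M5 | Quality ∈ {minor, major}) = 0.081/0.554 = 0.146.

0.146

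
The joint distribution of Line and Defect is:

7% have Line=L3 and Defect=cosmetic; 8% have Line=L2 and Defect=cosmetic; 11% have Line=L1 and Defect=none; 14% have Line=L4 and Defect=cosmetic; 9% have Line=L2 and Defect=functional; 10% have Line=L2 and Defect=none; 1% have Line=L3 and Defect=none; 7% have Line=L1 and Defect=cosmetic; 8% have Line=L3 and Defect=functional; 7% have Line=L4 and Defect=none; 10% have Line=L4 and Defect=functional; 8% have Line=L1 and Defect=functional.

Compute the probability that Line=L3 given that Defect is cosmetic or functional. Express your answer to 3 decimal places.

P(Defect=cosmetic) = 0.07 + 0.08 + 0.07 + 0.14 = 0.36.
P(Defect=functional) = 0.08 + 0.09 + 0.08 + 0.10 = 0.35.
P(Defect ∈ {cosmetic, functional}) = 0.36 + 0.35 = 0.71; P(Line=L3, Defect ∈ {cosmetic, functional}) = 0.07 + 0.08 = 0.15.
P(Line=L3 | Defect ∈ {cosmetic, functional}) = 0.15/0.71 = 0.211.

0.211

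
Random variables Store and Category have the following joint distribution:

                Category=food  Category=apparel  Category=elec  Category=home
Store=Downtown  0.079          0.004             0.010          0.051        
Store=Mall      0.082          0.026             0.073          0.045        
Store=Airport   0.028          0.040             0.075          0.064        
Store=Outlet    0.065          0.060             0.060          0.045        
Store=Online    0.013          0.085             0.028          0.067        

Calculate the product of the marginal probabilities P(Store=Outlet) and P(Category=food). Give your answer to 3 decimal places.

0.061

P(Store=Outlet) = 0.065 + 0.060 + 0.060 + 0.045 = 0.230.
P(Category=food) = 0.079 + 0.082 + 0.028 + 0.065 + 0.013 = 0.267.
Product: 0.230 × 0.267 = 0.061.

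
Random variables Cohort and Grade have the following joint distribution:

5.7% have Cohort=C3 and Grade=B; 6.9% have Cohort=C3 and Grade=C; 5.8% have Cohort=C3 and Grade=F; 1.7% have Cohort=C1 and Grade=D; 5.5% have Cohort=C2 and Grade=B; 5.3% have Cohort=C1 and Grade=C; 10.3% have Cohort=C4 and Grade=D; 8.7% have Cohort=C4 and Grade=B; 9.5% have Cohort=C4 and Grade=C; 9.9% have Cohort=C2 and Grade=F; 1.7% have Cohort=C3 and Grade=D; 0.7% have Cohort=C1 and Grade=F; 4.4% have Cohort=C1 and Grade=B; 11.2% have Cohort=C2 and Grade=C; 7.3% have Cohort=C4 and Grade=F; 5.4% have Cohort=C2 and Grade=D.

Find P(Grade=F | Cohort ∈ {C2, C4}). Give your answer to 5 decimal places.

P(Cohort=C2) = 0.055 + 0.112 + 0.054 + 0.099 = 0.320.
P(Cohort=C4) = 0.087 + 0.095 + 0.103 + 0.073 = 0.358.
P(Cohort ∈ {C2, C4}) = 0.320 + 0.358 = 0.678; P(Grade=F, Cohort ∈ {C2, C4}) = 0.099 + 0.073 = 0.172.
P(Grade=F | Cohort ∈ {C2, C4}) = 0.172/0.678 = 0.25369.

0.25369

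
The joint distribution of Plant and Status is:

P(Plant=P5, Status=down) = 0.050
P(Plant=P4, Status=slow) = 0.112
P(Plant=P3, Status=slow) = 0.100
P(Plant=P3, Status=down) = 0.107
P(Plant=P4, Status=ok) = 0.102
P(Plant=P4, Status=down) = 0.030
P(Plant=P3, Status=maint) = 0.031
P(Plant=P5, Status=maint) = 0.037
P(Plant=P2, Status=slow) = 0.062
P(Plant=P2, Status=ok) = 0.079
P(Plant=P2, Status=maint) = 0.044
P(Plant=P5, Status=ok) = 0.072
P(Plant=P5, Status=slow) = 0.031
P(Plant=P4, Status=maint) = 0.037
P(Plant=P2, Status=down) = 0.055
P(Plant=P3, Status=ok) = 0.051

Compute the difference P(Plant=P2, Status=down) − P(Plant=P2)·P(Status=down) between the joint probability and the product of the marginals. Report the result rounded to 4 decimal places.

-0.0031

P(Plant=P2) = 0.079 + 0.062 + 0.055 + 0.044 = 0.240.
P(Status=down) = 0.055 + 0.107 + 0.030 + 0.050 = 0.242.
P(Plant=P2, Status=down) − P(Plant=P2)P(Status=down) = 0.055 − 0.240×0.242 = -0.0031.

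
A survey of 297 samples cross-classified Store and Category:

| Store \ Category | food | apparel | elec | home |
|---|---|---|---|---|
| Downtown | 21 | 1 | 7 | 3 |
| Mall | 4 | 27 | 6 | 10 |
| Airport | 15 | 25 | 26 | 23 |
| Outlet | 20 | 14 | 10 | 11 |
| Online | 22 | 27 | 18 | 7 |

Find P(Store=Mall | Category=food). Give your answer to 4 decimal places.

0.0488

Total with Category=food: 21 + 4 + 15 + 20 + 22 = 82.
P(Store=Mall | Category=food) = 4/82 = 0.0488.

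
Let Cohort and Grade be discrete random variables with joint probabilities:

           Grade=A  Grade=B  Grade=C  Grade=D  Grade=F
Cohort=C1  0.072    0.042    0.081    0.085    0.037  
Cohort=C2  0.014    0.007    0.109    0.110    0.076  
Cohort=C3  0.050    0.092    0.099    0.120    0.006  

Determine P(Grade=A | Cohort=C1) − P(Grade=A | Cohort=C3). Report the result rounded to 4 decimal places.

0.0909

P(Cohort=C1) = 0.072 + 0.042 + 0.081 + 0.085 + 0.037 = 0.317; P(Grade=A | Cohort=C1) = 0.072/0.317 = 0.22713.
P(Cohort=C3) = 0.050 + 0.092 + 0.099 + 0.120 + 0.006 = 0.367; P(Grade=A | Cohort=C3) = 0.050/0.367 = 0.13624.
Difference = 0.0909.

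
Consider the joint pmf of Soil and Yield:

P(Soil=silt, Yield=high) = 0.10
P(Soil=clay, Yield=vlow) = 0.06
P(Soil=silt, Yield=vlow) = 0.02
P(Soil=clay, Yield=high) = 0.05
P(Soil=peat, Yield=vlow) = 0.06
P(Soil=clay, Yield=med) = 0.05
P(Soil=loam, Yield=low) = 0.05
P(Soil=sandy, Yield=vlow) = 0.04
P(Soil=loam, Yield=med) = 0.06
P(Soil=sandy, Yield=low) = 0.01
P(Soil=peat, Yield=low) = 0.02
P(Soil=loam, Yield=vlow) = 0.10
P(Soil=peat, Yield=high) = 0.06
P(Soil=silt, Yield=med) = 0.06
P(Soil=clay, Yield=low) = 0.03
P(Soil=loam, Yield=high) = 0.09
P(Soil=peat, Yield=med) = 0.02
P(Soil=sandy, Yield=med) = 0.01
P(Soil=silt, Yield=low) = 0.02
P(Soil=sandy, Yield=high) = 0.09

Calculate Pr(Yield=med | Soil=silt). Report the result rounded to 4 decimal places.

P(Soil=silt) = 0.02 + 0.02 + 0.06 + 0.10 = 0.20.
P(Yield=med | Soil=silt) = 0.06/0.20 = 0.3000.

0.3000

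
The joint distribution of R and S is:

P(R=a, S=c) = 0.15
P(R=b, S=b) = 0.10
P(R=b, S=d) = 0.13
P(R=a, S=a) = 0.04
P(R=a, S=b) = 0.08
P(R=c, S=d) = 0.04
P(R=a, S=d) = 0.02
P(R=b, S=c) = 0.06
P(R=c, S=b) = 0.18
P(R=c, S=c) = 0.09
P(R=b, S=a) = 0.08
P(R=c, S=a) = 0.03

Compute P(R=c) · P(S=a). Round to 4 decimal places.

0.0510

P(R=c) = 0.03 + 0.18 + 0.09 + 0.04 = 0.34.
P(S=a) = 0.04 + 0.08 + 0.03 = 0.15.
Product: 0.34 × 0.15 = 0.0510.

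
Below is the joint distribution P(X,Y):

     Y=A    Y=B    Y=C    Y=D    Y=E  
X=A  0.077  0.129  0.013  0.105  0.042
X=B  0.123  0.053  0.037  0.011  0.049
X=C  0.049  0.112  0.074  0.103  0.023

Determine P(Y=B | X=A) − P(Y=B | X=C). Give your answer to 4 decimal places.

P(X=A) = 0.077 + 0.129 + 0.013 + 0.105 + 0.042 = 0.366; P(Y=B | X=A) = 0.129/0.366 = 0.35246.
P(X=C) = 0.049 + 0.112 + 0.074 + 0.103 + 0.023 = 0.361; P(Y=B | X=C) = 0.112/0.361 = 0.31025.
Difference = 0.0422.

0.0422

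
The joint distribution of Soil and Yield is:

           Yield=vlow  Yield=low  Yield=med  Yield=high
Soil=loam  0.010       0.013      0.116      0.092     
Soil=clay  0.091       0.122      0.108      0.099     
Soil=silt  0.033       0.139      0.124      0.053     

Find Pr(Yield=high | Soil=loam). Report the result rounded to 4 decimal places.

P(Soil=loam) = 0.010 + 0.013 + 0.116 + 0.092 = 0.231.
P(Yield=high | Soil=loam) = 0.092/0.231 = 0.3983.

0.3983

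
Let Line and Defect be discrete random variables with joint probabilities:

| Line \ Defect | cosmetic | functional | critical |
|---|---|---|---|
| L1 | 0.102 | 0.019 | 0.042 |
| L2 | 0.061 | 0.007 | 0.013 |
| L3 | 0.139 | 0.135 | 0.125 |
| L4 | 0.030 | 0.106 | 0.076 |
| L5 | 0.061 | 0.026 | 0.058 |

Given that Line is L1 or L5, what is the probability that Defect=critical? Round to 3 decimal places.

0.325

P(Line=L1) = 0.102 + 0.019 + 0.042 = 0.163.
P(Line=L5) = 0.061 + 0.026 + 0.058 = 0.145.
P(Line ∈ {L1, L5}) = 0.163 + 0.145 = 0.308; P(Defect=critical, Line ∈ {L1, L5}) = 0.042 + 0.058 = 0.100.
P(Defect=critical | Line ∈ {L1, L5}) = 0.100/0.308 = 0.325.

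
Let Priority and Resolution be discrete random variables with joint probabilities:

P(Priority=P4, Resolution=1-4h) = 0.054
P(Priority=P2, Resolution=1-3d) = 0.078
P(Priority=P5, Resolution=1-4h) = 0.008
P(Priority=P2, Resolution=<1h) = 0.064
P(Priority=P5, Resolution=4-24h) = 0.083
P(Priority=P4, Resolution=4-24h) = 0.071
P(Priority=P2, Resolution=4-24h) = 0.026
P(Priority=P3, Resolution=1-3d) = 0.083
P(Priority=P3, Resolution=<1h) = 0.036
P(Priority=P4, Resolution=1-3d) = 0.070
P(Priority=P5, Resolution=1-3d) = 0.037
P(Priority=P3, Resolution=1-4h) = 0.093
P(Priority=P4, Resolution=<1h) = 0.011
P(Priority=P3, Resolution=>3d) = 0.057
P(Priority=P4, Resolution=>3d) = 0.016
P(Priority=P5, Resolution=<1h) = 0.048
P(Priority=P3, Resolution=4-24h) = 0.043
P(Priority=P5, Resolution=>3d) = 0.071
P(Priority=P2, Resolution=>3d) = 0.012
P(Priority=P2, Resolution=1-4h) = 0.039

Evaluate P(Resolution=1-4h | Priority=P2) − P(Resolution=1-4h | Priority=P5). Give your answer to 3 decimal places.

P(Priority=P2) = 0.064 + 0.039 + 0.026 + 0.078 + 0.012 = 0.219; P(Resolution=1-4h | Priority=P2) = 0.039/0.219 = 0.1781.
P(Priority=P5) = 0.048 + 0.008 + 0.083 + 0.037 + 0.071 = 0.247; P(Resolution=1-4h | Priority=P5) = 0.008/0.247 = 0.0324.
Difference = 0.146.

0.146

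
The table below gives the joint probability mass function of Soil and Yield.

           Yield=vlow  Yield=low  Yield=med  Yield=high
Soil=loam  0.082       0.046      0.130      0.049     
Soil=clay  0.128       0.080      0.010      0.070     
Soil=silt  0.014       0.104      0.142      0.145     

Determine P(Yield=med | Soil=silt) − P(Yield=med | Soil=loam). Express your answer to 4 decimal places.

-0.0728

P(Soil=silt) = 0.014 + 0.104 + 0.142 + 0.145 = 0.405; P(Yield=med | Soil=silt) = 0.142/0.405 = 0.35062.
P(Soil=loam) = 0.082 + 0.046 + 0.130 + 0.049 = 0.307; P(Yield=med | Soil=loam) = 0.130/0.307 = 0.42345.
Difference = -0.0728.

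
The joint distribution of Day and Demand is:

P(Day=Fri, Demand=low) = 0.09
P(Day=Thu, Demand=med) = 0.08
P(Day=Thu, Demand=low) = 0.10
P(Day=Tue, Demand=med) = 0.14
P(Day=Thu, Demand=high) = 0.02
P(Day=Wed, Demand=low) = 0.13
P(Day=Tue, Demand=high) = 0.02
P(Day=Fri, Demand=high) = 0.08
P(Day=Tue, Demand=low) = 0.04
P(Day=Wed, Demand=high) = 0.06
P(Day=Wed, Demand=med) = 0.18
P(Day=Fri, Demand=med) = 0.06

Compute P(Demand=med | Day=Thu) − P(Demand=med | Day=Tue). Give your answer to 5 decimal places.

P(Day=Thu) = 0.10 + 0.08 + 0.02 = 0.20; P(Demand=med | Day=Thu) = 0.08/0.20 = 0.400000.
P(Day=Tue) = 0.04 + 0.14 + 0.02 = 0.20; P(Demand=med | Day=Tue) = 0.14/0.20 = 0.700000.
Difference = -0.30000.

-0.30000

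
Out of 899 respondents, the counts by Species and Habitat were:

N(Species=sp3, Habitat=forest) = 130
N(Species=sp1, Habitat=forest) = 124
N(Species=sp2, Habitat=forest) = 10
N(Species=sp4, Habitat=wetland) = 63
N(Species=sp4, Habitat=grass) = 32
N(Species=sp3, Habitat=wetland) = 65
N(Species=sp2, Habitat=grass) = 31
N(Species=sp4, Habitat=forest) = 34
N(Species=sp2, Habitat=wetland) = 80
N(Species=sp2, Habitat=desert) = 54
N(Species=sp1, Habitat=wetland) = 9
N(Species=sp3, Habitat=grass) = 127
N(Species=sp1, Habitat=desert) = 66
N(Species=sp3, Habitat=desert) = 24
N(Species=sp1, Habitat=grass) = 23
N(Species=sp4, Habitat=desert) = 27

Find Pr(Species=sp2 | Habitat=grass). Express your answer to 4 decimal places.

0.1455

Total with Habitat=grass: 23 + 31 + 127 + 32 = 213.
P(Species=sp2 | Habitat=grass) = 31/213 = 0.1455.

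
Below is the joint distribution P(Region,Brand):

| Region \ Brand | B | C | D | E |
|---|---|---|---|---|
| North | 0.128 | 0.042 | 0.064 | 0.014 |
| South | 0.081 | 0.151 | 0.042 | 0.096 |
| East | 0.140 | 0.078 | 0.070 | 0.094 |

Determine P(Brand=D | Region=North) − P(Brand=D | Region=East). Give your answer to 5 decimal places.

0.07482

P(Region=North) = 0.128 + 0.042 + 0.064 + 0.014 = 0.248; P(Brand=D | Region=North) = 0.064/0.248 = 0.258065.
P(Region=East) = 0.140 + 0.078 + 0.070 + 0.094 = 0.382; P(Brand=D | Region=East) = 0.070/0.382 = 0.183246.
Difference = 0.07482.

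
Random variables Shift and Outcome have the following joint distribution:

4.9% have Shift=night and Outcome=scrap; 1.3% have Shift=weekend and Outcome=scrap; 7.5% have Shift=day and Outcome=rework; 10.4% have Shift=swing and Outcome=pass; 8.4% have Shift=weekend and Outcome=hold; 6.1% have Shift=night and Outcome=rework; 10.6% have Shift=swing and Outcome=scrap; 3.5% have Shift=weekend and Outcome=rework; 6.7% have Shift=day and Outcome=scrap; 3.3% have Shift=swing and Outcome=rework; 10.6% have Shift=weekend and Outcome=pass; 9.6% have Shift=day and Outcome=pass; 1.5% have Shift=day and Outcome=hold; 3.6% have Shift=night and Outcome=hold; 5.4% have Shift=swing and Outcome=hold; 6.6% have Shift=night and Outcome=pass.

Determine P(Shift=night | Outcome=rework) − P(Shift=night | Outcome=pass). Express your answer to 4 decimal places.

0.1216

P(Outcome=rework) = 0.075 + 0.033 + 0.061 + 0.035 = 0.204; P(Shift=night | Outcome=rework) = 0.061/0.204 = 0.29902.
P(Outcome=pass) = 0.096 + 0.104 + 0.066 + 0.106 = 0.372; P(Shift=night | Outcome=pass) = 0.066/0.372 = 0.17742.
Difference = 0.1216.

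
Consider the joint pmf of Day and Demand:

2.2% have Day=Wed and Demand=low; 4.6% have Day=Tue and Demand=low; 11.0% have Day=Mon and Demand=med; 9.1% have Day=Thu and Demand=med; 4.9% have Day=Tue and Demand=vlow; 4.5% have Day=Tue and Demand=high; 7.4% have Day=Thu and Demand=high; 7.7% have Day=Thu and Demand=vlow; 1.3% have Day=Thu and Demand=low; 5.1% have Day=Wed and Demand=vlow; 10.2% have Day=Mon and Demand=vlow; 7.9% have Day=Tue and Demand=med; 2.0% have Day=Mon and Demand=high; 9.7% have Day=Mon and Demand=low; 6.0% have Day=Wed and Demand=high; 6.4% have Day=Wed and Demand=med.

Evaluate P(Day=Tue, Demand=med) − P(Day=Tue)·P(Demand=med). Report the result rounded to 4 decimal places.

P(Day=Tue) = 0.049 + 0.046 + 0.079 + 0.045 = 0.219.
P(Demand=med) = 0.110 + 0.079 + 0.064 + 0.091 = 0.344.
P(Day=Tue, Demand=med) − P(Day=Tue)P(Demand=med) = 0.079 − 0.219×0.344 = 0.0037.

0.0037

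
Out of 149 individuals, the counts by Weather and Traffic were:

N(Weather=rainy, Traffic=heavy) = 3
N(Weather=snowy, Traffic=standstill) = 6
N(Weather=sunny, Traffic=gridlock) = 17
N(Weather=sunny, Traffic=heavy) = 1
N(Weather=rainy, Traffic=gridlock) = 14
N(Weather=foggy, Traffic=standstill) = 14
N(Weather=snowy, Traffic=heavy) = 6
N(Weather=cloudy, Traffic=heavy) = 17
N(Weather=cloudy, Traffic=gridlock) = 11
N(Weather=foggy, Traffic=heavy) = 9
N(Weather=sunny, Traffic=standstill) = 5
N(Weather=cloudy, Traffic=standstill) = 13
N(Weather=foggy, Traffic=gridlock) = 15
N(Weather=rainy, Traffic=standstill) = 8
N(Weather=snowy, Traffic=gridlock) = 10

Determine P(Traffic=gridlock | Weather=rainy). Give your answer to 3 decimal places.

0.560

Total with Weather=rainy: 3 + 14 + 8 = 25.
P(Traffic=gridlock | Weather=rainy) = 14/25 = 0.560.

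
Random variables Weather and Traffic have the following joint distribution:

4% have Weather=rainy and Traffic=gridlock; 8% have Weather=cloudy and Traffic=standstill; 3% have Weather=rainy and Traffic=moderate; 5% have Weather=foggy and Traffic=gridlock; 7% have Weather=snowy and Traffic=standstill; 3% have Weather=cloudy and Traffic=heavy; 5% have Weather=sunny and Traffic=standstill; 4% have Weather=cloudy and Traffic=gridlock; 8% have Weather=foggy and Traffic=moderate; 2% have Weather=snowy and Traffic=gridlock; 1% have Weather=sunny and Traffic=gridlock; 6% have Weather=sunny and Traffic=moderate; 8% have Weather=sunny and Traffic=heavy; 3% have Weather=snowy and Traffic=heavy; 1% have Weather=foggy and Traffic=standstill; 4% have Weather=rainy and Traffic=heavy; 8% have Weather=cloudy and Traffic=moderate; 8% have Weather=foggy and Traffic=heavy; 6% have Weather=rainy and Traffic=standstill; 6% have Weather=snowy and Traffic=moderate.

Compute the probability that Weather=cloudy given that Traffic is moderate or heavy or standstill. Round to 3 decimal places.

P(Traffic=moderate) = 0.06 + 0.08 + 0.03 + 0.06 + 0.08 = 0.31.
P(Traffic=heavy) = 0.08 + 0.03 + 0.04 + 0.03 + 0.08 = 0.26.
P(Traffic=standstill) = 0.05 + 0.08 + 0.06 + 0.07 + 0.01 = 0.27.
P(Traffic ∈ {moderate, heavy, standstill}) = 0.31 + 0.26 + 0.27 = 0.84; P(Weather=cloudy, Traffic ∈ {moderate, heavy, standstill}) = 0.08 + 0.03 + 0.08 = 0.19.
P(Weather=cloudy | Traffic ∈ {moderate, heavy, standstill}) = 0.19/0.84 = 0.226.

0.226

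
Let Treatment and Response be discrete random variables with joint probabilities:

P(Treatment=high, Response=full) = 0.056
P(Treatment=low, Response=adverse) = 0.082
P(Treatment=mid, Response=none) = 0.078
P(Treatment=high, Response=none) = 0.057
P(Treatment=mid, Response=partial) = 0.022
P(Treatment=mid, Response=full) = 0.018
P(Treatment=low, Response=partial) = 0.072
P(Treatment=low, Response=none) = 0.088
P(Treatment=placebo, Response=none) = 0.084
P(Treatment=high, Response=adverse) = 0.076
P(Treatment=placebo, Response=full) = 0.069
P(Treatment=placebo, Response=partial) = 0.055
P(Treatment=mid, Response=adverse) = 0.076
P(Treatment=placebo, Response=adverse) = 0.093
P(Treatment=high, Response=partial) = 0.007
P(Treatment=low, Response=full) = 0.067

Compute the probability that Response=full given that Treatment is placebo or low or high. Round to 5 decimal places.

P(Treatment=placebo) = 0.084 + 0.055 + 0.069 + 0.093 = 0.301.
P(Treatment=low) = 0.088 + 0.072 + 0.067 + 0.082 = 0.309.
P(Treatment=high) = 0.057 + 0.007 + 0.056 + 0.076 = 0.196.
P(Treatment ∈ {placebo, low, high}) = 0.301 + 0.309 + 0.196 = 0.806; P(Response=full, Treatment ∈ {placebo, low, high}) = 0.069 + 0.067 + 0.056 = 0.192.
P(Response=full | Treatment ∈ {placebo, low, high}) = 0.192/0.806 = 0.23821.

0.23821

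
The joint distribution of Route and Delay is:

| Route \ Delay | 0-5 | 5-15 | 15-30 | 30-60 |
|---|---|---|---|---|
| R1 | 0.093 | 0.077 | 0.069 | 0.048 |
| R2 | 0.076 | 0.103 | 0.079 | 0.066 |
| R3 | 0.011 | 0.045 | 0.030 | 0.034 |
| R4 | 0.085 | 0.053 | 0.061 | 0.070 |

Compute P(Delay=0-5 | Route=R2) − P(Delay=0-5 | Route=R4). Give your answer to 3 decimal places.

P(Route=R2) = 0.076 + 0.103 + 0.079 + 0.066 = 0.324; P(Delay=0-5 | Route=R2) = 0.076/0.324 = 0.2346.
P(Route=R4) = 0.085 + 0.053 + 0.061 + 0.070 = 0.269; P(Delay=0-5 | Route=R4) = 0.085/0.269 = 0.3160.
Difference = -0.081.

-0.081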